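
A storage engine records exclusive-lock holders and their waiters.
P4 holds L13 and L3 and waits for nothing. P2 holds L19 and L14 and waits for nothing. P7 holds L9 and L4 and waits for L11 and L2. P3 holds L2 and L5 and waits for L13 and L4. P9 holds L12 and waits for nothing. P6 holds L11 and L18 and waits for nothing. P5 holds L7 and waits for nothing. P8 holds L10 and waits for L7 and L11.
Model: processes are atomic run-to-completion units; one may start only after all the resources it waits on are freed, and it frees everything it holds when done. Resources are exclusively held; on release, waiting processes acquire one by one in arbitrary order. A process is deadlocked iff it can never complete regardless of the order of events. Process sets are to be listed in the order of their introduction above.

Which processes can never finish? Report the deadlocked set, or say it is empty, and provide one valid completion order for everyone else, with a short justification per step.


Deadlocked set: P7 and P3.
Key observation: the wait chain closes on itself along P7 -> P3 -> P7; no other process is dragged down with it.
The rest can finish in the order P4, P5, P6, P2, P8, P9.
Verifying each step:
  P4: no waits; runs immediately, freeing L13 and L3
  P5: no waits; runs immediately, freeing L7
  P6: no waits; runs immediately, freeing L11 and L18
  P2: no waits; runs immediately, freeing L19 and L14
  run P8 (all its waits — L7 and L11 — are resolved); releases L10
  P9: no waits; runs immediately, freeing L12


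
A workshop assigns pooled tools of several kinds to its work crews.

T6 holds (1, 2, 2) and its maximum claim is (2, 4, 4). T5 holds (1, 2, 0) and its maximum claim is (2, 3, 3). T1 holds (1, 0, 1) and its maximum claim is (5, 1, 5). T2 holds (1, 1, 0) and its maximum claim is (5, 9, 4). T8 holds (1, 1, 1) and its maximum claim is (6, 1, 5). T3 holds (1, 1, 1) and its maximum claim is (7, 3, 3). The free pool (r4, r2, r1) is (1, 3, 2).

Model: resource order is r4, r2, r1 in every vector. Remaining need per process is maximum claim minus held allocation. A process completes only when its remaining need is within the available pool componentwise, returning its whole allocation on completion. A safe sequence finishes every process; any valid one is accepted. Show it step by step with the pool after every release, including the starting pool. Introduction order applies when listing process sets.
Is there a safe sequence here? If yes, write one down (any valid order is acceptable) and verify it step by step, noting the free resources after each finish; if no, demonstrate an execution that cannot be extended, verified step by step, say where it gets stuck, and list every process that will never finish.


The state is UNSAFE.
Key observation: T6, T5 can finish, but then (3, 7, 4) is all there is, and the blocked group's r4 demands exceed it.
A maximal execution: T6, T5 — then nothing else fits. Verifying each step:
  pool = (1, 3, 2)
  run T6 (needs (1, 2, 2), free (1, 3, 2)); after release of (1, 2, 2) the pool is (2, 5, 4)
  run T5 (needs (1, 1, 3), free (2, 5, 4)); after release of (1, 2, 0) the pool is (3, 7, 4)
  T1 still needs (4, 1, 4) but only (3, 7, 4) is free — short on r4
  T2 still needs (4, 8, 4) but only (3, 7, 4) is free — short on r4 and r2
  T8 still needs (5, 0, 4) but only (3, 7, 4) is free — short on r4
  T3 still needs (6, 2, 2) but only (3, 7, 4) is free — short on r4
Never able to finish: T1, T2, T8 and T3.


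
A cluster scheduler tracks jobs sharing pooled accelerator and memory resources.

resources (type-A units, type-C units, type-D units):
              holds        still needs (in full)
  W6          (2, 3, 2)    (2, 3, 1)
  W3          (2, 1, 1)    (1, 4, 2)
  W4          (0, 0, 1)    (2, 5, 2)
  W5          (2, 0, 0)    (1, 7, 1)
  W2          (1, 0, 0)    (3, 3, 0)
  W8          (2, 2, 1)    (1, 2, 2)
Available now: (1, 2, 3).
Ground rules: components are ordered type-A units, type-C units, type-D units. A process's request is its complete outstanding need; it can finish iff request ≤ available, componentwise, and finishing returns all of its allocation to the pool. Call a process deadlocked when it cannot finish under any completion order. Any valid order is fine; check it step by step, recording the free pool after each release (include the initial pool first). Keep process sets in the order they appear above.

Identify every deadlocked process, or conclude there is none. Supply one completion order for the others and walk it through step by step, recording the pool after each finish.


The deadlocked set is empty.
Key observation: W8 fits the free pool immediately, and its release cascades until everyone finishes.
The rest can finish in the order W8, W2, W6, W5, W3, W4. Check, step by step:
  pool = (1, 2, 3)
  W8: need (1, 2, 2) fits (1, 2, 3); releases (2, 2, 1), pool now (3, 4, 4)
  W2: need (3, 3, 0) fits (3, 4, 4); releases (1, 0, 0), pool now (4, 4, 4)
  W6: need (2, 3, 1) fits (4, 4, 4); releases (2, 3, 2), pool now (6, 7, 6)
  W5: need (1, 7, 1) fits (6, 7, 6); releases (2, 0, 0), pool now (8, 7, 6)
  W3: need (1, 4, 2) fits (8, 7, 6); releases (2, 1, 1), pool now (10, 8, 7)
  W4: need (2, 5, 2) fits (10, 8, 7); releases (0, 0, 1), pool now (10, 8, 8)


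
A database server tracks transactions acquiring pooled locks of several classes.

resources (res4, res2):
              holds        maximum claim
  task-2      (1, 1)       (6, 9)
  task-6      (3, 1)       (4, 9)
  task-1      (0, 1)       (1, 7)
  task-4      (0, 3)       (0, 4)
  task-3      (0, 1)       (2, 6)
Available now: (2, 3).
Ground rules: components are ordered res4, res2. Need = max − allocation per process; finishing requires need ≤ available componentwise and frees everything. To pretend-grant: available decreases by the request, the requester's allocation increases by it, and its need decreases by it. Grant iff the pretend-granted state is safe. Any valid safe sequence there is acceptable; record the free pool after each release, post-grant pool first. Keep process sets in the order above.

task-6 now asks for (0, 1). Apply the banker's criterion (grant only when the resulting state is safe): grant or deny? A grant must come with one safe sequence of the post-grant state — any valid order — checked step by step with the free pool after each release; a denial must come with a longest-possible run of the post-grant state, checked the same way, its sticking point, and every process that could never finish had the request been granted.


GRANT: granting preserves safety; a valid post-grant sequence is task-4, task-3, task-1, task-6, task-2.
Key observation: after the grant the pool drops to (2, 2), which still lets task-4 finish first and unwind the rest.
Step-by-step check of the post-grant state:
  pool = (2, 2)
  task-4: need (0, 1) fits (2, 2); releases (0, 3), pool now (2, 5)
  task-3: need (2, 5) fits (2, 5); releases (0, 1), pool now (2, 6)
  task-1: need (1, 6) fits (2, 6); releases (0, 1), pool now (2, 7)
  task-6: need (1, 7) fits (2, 7); releases (3, 2), pool now (5, 9)
  task-2: need (5, 8) fits (5, 9); releases (1, 1), pool now (6, 10)


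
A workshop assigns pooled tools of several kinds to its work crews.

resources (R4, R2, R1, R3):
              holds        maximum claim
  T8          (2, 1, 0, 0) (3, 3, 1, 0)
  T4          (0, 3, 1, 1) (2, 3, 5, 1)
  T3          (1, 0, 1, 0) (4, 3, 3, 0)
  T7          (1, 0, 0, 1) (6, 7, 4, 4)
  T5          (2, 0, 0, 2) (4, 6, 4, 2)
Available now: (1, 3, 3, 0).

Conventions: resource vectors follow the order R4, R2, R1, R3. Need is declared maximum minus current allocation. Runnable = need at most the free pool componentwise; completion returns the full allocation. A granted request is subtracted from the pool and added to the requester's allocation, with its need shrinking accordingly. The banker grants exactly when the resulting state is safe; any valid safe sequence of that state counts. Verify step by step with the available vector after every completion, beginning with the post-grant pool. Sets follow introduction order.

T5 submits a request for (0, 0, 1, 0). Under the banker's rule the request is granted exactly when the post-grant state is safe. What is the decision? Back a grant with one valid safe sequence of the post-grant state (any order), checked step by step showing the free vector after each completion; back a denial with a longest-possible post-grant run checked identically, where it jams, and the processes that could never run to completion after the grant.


DENY — the pretend-granted state is unsafe.
Key observation: after T8, T3 the pool peaks at (4, 4, 3, 0), and each blocked process is short somewhere: T4 on R1; T7 on R4, R2, R1, R3; T5 on R2.
Pretend the grant happened; the run T8, T3 goes as far as possible. Walking it through:
  pool = (1, 3, 2, 0)
  T8 needs (1, 2, 1, 0) <= (1, 3, 2, 0) -> finishes; pool += (2, 1, 0, 0) = (3, 4, 2, 0)
  T3 needs (3, 3, 2, 0) <= (3, 4, 2, 0) -> finishes; pool += (1, 0, 1, 0) = (4, 4, 3, 0)
  T4 cannot run: need (2, 0, 4, 0) vs free (4, 4, 3, 0) (insufficient R1)
  T7 cannot run: need (5, 7, 4, 3) vs free (4, 4, 3, 0) (insufficient R4, R2, R1 and R3)
  T5 cannot run: need (2, 6, 3, 0) vs free (4, 4, 3, 0) (insufficient R2)
Post-grant, the permanently blocked set is T4, T7 and T5.


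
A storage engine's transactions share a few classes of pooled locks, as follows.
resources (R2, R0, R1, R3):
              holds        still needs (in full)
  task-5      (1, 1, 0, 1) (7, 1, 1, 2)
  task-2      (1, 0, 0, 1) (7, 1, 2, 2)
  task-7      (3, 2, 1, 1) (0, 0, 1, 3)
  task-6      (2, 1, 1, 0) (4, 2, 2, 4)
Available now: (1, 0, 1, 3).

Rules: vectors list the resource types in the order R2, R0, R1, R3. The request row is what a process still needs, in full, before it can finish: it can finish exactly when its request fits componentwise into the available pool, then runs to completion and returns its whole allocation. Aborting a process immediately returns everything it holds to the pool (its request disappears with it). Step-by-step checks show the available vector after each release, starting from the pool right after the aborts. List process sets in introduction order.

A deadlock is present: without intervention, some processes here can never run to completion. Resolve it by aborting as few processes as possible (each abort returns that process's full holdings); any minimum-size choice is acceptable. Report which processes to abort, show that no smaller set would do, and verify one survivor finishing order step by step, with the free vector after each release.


Minimum abort set: task-2.
Key observation: task-5 had no path to completion before; after the abort of task-2 ((1, 0, 0, 1) returned), step 3 is where it fits.
Minimality: the empty abort set fails — the state is deadlocked as it stands.
Survivors finish in the order: task-7, task-6, task-5. Step-by-step check (pool after the aborts first):
  pool = (2, 0, 1, 4)
  run task-7 (needs (0, 0, 1, 3), free (2, 0, 1, 4)); after release of (3, 2, 1, 1) the pool is (5, 2, 2, 5)
  run task-6 (needs (4, 2, 2, 4), free (5, 2, 2, 5)); after release of (2, 1, 1, 0) the pool is (7, 3, 3, 5)
  run task-5 (needs (7, 1, 1, 2), free (7, 3, 3, 5)); after release of (1, 1, 0, 1) the pool is (8, 4, 3, 6)


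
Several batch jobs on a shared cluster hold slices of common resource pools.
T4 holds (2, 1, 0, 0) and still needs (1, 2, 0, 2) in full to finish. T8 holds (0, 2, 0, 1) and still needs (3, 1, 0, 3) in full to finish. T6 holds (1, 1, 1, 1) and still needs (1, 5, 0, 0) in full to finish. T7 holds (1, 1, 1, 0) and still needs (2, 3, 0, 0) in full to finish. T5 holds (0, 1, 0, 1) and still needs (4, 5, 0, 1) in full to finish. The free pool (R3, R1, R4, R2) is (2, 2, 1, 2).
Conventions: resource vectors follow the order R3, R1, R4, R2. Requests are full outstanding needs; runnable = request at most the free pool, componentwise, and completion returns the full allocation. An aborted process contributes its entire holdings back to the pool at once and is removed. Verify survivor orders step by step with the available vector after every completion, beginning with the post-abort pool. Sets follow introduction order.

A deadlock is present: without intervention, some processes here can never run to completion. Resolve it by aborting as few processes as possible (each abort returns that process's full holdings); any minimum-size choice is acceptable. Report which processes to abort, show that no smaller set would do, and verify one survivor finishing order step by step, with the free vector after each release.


The answer: abort T5.
Key observation: no ordering could ever have run T8 before the abort of T5; with (0, 1, 0, 1) back in the pool it fits at step 2.
No smaller set exists: with zero aborts the deadlock remains.
The survivors complete as T4, T8, T7, T6. Check, step by step (starting from the post-abort pool):
  pool = (2, 3, 1, 3)
  T4: need (1, 2, 0, 2) fits (2, 3, 1, 3); releases (2, 1, 0, 0), pool now (4, 4, 1, 3)
  T8: need (3, 1, 0, 3) fits (4, 4, 1, 3); releases (0, 2, 0, 1), pool now (4, 6, 1, 4)
  T7: need (2, 3, 0, 0) fits (4, 6, 1, 4); releases (1, 1, 1, 0), pool now (5, 7, 2, 4)
  T6: need (1, 5, 0, 0) fits (5, 7, 2, 4); releases (1, 1, 1, 1), pool now (6, 8, 3, 5)


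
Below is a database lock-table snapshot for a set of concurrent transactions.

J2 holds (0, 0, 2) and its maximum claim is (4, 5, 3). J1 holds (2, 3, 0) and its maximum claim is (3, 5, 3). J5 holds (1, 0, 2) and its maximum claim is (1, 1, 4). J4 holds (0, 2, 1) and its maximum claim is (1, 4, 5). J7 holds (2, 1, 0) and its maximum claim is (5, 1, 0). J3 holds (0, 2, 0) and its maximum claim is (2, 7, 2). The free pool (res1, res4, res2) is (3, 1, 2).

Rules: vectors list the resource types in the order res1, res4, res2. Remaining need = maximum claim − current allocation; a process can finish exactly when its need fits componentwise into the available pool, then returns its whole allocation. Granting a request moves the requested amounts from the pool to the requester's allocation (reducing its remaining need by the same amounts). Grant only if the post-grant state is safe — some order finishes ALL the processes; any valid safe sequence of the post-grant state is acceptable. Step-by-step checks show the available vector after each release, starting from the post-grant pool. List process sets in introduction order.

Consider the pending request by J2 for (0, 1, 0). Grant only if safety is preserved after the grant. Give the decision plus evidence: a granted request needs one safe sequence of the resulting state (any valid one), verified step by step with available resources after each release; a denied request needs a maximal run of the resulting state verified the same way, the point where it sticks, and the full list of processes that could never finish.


DENY: after the grant no complete ordering would exist.
Key observation: the wall is res4: completing J7, J5 brings the pool only to (6, 1, 4), and all the rest need more.
On the post-grant state, J7, J5 is a maximal run — nothing extends it. Walking it through:
  pool = (3, 0, 2)
  J7: need (3, 0, 0) fits (3, 0, 2); releases (2, 1, 0), pool now (5, 1, 2)
  J5: need (0, 1, 2) fits (5, 1, 2); releases (1, 0, 2), pool now (6, 1, 4)
  J2 cannot run: need (4, 4, 1) vs free (6, 1, 4) (insufficient res4)
  J1 cannot run: need (1, 2, 3) vs free (6, 1, 4) (insufficient res4)
  J4 cannot run: need (1, 2, 4) vs free (6, 1, 4) (insufficient res4)
  J3 cannot run: need (2, 5, 2) vs free (6, 1, 4) (insufficient res4)
Processes that could never finish after the grant: J2, J1, J4 and J3.


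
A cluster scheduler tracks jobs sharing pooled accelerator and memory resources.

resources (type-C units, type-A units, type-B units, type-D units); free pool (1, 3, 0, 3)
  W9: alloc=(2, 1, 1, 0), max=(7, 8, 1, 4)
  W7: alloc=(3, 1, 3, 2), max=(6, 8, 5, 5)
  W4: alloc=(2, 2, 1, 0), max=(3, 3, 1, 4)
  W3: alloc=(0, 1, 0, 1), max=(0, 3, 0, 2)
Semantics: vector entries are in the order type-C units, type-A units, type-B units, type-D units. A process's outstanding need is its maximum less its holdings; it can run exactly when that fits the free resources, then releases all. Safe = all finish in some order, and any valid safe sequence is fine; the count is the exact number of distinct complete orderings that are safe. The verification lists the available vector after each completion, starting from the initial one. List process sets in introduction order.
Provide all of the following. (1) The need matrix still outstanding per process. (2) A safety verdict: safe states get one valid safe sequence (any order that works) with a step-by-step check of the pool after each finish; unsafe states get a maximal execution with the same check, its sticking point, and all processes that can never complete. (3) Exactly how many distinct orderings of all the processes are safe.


(1) Remaining need (order type-C units, type-A units, type-B units, type-D units):
  W9: (5, 7, 0, 4)
  W7: (3, 7, 2, 3)
  W4: (1, 1, 0, 4)
  W3: (0, 2, 0, 1)
(2) UNSAFE.
Key observation: even finishing W3, W4 leaves just (3, 6, 1, 4) free — too little type-A units for any of the remaining processes.
Going as far as possible: W3, W4; after that, nothing fits. Verifying each step:
  pool = (1, 3, 0, 3)
  W3 needs (0, 2, 0, 1) <= (1, 3, 0, 3) -> finishes; pool += (0, 1, 0, 1) = (1, 4, 0, 4)
  W4 needs (1, 1, 0, 4) <= (1, 4, 0, 4) -> finishes; pool += (2, 2, 1, 0) = (3, 6, 1, 4)
  blocked: W9 wants (5, 7, 0, 4), pool (3, 6, 1, 4) — not enough type-C units and type-A units
  blocked: W7 wants (3, 7, 2, 3), pool (3, 6, 1, 4) — not enough type-A units and type-B units
Permanently blocked: W9 and W7.
(3) The exact count: 0 of the possible complete orderings are safe sequences.


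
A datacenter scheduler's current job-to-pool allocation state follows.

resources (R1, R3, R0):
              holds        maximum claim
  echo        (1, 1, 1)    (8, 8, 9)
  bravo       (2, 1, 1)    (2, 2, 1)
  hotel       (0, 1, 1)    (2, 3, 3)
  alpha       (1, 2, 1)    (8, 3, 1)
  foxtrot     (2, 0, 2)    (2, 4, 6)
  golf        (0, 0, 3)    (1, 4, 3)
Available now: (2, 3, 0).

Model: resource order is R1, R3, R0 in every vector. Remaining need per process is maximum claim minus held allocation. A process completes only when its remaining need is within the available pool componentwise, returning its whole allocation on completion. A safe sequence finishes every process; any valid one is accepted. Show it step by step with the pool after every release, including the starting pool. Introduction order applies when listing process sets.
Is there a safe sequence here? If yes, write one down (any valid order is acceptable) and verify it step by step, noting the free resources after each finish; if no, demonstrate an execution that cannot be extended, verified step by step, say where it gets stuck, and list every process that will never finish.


UNSAFE.
Key observation: R1 is the bottleneck — with bravo, golf, hotel, foxtrot done the pool holds (6, 5, 7), short of every remaining need.
The run bravo, golf, hotel, foxtrot cannot be extended any further. Walking it through:
  pool = (2, 3, 0)
  bravo needs (0, 1, 0) <= (2, 3, 0) -> finishes; pool += (2, 1, 1) = (4, 4, 1)
  golf needs (1, 4, 0) <= (4, 4, 1) -> finishes; pool += (0, 0, 3) = (4, 4, 4)
  hotel needs (2, 2, 2) <= (4, 4, 4) -> finishes; pool += (0, 1, 1) = (4, 5, 5)
  foxtrot needs (0, 4, 4) <= (4, 5, 5) -> finishes; pool += (2, 0, 2) = (6, 5, 7)
  echo cannot run: need (7, 7, 8) vs free (6, 5, 7) (insufficient R1, R3 and R0)
  alpha cannot run: need (7, 1, 0) vs free (6, 5, 7) (insufficient R1)
Never able to finish: echo and alpha.


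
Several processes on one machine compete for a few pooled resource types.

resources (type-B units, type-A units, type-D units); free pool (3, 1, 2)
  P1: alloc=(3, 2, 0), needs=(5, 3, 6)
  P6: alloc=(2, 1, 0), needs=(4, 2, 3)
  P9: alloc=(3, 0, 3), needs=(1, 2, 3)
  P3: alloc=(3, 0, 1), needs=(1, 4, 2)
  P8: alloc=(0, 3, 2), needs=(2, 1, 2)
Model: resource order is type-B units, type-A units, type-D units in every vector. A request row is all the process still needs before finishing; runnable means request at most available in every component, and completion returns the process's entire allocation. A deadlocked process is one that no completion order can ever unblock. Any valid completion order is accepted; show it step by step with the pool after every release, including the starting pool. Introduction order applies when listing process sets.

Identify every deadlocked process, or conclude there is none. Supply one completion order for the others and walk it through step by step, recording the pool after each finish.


No process is deadlocked.
Key observation: P8 can run right away; the returned allocation unlocks the remaining processes in turn.
A valid finishing order for the others: P8, P9, P3, P1, P6. Verifying each step:
  pool = (3, 1, 2)
  P8: need (2, 1, 2) fits (3, 1, 2); releases (0, 3, 2), pool now (3, 4, 4)
  P9: need (1, 2, 3) fits (3, 4, 4); releases (3, 0, 3), pool now (6, 4, 7)
  P3: need (1, 4, 2) fits (6, 4, 7); releases (3, 0, 1), pool now (9, 4, 8)
  P1: need (5, 3, 6) fits (9, 4, 8); releases (3, 2, 0), pool now (12, 6, 8)
  P6: need (4, 2, 3) fits (12, 6, 8); releases (2, 1, 0), pool now (14, 7, 8)


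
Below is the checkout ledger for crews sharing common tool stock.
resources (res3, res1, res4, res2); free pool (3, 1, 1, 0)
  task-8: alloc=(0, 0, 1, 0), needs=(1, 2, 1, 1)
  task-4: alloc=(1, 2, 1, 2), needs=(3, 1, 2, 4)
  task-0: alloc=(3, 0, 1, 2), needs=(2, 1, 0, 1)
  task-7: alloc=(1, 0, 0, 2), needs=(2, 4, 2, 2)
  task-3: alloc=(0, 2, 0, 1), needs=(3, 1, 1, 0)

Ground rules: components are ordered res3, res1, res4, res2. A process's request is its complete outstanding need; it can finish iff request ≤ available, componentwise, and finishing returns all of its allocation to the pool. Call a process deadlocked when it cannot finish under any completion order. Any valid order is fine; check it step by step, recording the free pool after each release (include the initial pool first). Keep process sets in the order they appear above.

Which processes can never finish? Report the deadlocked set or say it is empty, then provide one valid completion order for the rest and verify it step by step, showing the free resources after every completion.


Deadlocked: task-4 and task-7.
Key observation: after task-3, task-8, task-0 the pool peaks at (6, 3, 3, 3), and each blocked process is short somewhere: task-4 on res2; task-7 on res1.
One completion order for the rest: task-3, task-8, task-0. Walking it through:
  pool = (3, 1, 1, 0)
  run task-3 (needs (3, 1, 1, 0), free (3, 1, 1, 0)); after release of (0, 2, 0, 1) the pool is (3, 3, 1, 1)
  run task-8 (needs (1, 2, 1, 1), free (3, 3, 1, 1)); after release of (0, 0, 1, 0) the pool is (3, 3, 2, 1)
  run task-0 (needs (2, 1, 0, 1), free (3, 3, 2, 1)); after release of (3, 0, 1, 2) the pool is (6, 3, 3, 3)
None of the blocked processes ever fits:
  blocked: task-4 wants (3, 1, 2, 4), pool (6, 3, 3, 3) — not enough res2
  blocked: task-7 wants (2, 4, 2, 2), pool (6, 3, 3, 3) — not enough res1


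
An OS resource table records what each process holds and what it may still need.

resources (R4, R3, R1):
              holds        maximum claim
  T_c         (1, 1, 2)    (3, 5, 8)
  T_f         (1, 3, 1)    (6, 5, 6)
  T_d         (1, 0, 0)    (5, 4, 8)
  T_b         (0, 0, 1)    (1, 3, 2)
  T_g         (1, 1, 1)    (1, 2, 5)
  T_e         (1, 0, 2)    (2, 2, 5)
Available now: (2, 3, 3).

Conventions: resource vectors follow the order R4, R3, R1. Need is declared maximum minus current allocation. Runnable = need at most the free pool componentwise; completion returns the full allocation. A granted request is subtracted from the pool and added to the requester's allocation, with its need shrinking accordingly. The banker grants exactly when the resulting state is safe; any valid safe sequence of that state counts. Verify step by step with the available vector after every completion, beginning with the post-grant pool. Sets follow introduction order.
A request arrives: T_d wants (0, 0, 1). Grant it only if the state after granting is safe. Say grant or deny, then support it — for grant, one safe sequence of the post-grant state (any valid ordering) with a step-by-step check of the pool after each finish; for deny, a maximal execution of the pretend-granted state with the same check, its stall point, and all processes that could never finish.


GRANT — the state after the grant stays safe, e.g. via T_b, T_e, T_g, T_c, T_f, T_d.
Key observation: after the grant the pool drops to (2, 3, 2), which still lets T_b finish first and unwind the rest.
Check on the post-grant state, step by step:
  pool = (2, 3, 2)
  T_b: need (1, 3, 1) fits (2, 3, 2); releases (0, 0, 1), pool now (2, 3, 3)
  T_e: need (1, 2, 3) fits (2, 3, 3); releases (1, 0, 2), pool now (3, 3, 5)
  T_g: need (0, 1, 4) fits (3, 3, 5); releases (1, 1, 1), pool now (4, 4, 6)
  T_c: need (2, 4, 6) fits (4, 4, 6); releases (1, 1, 2), pool now (5, 5, 8)
  T_f: need (5, 2, 5) fits (5, 5, 8); releases (1, 3, 1), pool now (6, 8, 9)
  T_d: need (4, 4, 7) fits (6, 8, 9); releases (1, 0, 1), pool now (7, 8, 10)


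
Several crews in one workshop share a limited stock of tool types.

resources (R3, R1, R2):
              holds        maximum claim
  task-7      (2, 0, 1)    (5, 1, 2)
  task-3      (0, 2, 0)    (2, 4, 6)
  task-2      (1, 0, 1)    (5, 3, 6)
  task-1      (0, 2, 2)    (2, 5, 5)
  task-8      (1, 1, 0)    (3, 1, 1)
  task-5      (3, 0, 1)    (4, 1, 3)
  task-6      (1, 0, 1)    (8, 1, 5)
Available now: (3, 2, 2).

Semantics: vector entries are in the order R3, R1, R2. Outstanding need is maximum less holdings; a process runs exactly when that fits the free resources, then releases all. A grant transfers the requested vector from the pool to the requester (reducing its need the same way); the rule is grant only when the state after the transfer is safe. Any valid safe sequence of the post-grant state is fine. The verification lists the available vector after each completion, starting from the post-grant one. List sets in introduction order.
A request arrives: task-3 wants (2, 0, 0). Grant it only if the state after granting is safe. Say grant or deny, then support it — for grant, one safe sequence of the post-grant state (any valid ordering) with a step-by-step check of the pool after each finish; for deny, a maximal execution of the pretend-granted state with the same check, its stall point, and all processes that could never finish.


GRANT — the state after the grant stays safe, e.g. via task-5, task-8, task-7, task-6, task-2, task-1, task-3.
Key observation: post-grant, (1, 2, 2) remains, and an order beginning with task-5 completes everyone.
Verifying the post-grant state step by step:
  pool = (1, 2, 2)
  run task-5 (needs (1, 1, 2), free (1, 2, 2)); after release of (3, 0, 1) the pool is (4, 2, 3)
  run task-8 (needs (2, 0, 1), free (4, 2, 3)); after release of (1, 1, 0) the pool is (5, 3, 3)
  run task-7 (needs (3, 1, 1), free (5, 3, 3)); after release of (2, 0, 1) the pool is (7, 3, 4)
  run task-6 (needs (7, 1, 4), free (7, 3, 4)); after release of (1, 0, 1) the pool is (8, 3, 5)
  run task-2 (needs (4, 3, 5), free (8, 3, 5)); after release of (1, 0, 1) the pool is (9, 3, 6)
  run task-1 (needs (2, 3, 3), free (9, 3, 6)); after release of (0, 2, 2) the pool is (9, 5, 8)
  run task-3 (needs (0, 2, 6), free (9, 5, 8)); after release of (2, 2, 0) the pool is (11, 7, 8)


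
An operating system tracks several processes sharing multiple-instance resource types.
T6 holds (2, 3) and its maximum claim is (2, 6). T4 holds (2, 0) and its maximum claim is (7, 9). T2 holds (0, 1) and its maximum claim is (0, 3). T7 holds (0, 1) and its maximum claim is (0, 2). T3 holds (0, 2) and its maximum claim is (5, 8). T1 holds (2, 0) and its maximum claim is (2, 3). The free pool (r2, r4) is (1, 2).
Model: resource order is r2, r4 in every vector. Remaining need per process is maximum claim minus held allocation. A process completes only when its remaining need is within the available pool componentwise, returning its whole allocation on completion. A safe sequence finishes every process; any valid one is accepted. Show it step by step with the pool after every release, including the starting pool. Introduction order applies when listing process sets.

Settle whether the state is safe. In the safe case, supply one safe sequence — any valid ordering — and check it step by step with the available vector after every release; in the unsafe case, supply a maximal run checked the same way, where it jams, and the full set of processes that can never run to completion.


The state is SAFE; one workable sequence: T7, T6, T1, T3, T2, T4.
Key observation: the order's first zero-slack moment is T6 ((0, 3) needed, (1, 3) free — a requested resource with nothing to spare).
Check, step by step:
  pool = (1, 2)
  T7 needs (0, 1) <= (1, 2) -> finishes; pool += (0, 1) = (1, 3)
  T6 needs (0, 3) <= (1, 3) -> finishes; pool += (2, 3) = (3, 6)
  T1 needs (0, 3) <= (3, 6) -> finishes; pool += (2, 0) = (5, 6)
  T3 needs (5, 6) <= (5, 6) -> finishes; pool += (0, 2) = (5, 8)
  T2 needs (0, 2) <= (5, 8) -> finishes; pool += (0, 1) = (5, 9)
  T4 needs (5, 9) <= (5, 9) -> finishes; pool += (2, 0) = (7, 9)


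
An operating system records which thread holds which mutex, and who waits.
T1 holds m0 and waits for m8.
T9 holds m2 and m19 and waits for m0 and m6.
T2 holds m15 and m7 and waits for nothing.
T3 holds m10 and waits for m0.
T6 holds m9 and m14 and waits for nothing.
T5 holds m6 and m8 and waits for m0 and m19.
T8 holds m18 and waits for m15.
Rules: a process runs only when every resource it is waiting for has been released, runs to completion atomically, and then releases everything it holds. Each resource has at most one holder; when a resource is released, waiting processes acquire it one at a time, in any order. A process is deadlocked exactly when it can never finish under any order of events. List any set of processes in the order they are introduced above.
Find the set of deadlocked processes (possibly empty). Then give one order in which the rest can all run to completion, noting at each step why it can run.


The deadlocked set is T1, T9, T3 and T5.
Key observation: the loop T1 -> T5 -> T1 blocks itself forever; T9 is caught in further circular waits and T3 waits into the deadlock from upstream.
A valid finishing order for the others: T2, T6, T8.
Verifying each step:
  run T2 (it waits on nothing); releases m15 and m7
  run T6 (it waits on nothing); releases m9 and m14
  T8: everything it awaited (m15) is free; runs, freeing m18


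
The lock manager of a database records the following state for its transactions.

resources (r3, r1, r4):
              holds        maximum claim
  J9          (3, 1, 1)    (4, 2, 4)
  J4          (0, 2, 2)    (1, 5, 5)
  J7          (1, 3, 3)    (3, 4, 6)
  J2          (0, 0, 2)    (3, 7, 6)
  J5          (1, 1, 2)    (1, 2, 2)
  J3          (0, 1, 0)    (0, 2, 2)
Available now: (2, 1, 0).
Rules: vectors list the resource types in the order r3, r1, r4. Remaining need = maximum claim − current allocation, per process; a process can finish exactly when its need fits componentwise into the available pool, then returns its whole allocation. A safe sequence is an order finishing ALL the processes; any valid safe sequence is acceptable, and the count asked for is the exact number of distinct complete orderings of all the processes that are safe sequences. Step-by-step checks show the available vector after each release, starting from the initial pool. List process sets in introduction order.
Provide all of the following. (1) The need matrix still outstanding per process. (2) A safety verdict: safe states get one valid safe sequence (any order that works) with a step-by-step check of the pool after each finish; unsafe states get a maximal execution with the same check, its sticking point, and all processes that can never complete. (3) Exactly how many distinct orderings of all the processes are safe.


(1) Need matrix, components ordered r3, r1, r4:
  J9: (1, 1, 3)
  J4: (1, 3, 3)
  J7: (2, 1, 3)
  J2: (3, 7, 4)
  J5: (0, 1, 0)
  J3: (0, 1, 2)
(2) UNSAFE.
Key observation: the wall is r4: completing J5, J3 brings the pool only to (3, 3, 2), and all the rest need more.
The run J5, J3 cannot be extended any further. Check, step by step:
  pool = (2, 1, 0)
  J5: need (0, 1, 0) fits (2, 1, 0); releases (1, 1, 2), pool now (3, 2, 2)
  J3: need (0, 1, 2) fits (3, 2, 2); releases (0, 1, 0), pool now (3, 3, 2)
  J9 cannot run: need (1, 1, 3) vs free (3, 3, 2) (insufficient r4)
  J4 cannot run: need (1, 3, 3) vs free (3, 3, 2) (insufficient r4)
  J7 cannot run: need (2, 1, 3) vs free (3, 3, 2) (insufficient r4)
  J2 cannot run: need (3, 7, 4) vs free (3, 3, 2) (insufficient r1 and r4)
Never able to finish: J9, J4, J7 and J2.
(3) Exactly 0 of the possible complete orderings are safe sequences.


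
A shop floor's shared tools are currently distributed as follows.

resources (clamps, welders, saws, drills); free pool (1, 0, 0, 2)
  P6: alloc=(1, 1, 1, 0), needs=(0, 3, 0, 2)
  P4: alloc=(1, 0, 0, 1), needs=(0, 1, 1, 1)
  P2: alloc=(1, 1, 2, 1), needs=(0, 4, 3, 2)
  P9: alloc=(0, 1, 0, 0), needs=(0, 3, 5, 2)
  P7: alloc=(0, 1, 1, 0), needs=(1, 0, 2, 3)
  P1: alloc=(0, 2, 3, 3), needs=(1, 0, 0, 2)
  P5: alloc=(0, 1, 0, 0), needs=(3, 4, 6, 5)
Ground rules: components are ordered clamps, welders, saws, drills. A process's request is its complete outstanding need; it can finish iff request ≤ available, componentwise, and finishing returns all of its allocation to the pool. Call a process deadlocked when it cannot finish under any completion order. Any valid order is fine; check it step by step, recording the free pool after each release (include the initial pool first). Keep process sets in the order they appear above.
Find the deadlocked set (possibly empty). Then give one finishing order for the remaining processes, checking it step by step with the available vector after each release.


Nothing here is deadlocked.
Key observation: P1 can run right away; the returned allocation unlocks the remaining processes in turn.
A valid finishing order for the others: P1, P7, P6, P4, P2, P5, P9. Check, step by step:
  pool = (1, 0, 0, 2)
  P1 needs (1, 0, 0, 2) <= (1, 0, 0, 2) -> finishes; pool += (0, 2, 3, 3) = (1, 2, 3, 5)
  P7 needs (1, 0, 2, 3) <= (1, 2, 3, 5) -> finishes; pool += (0, 1, 1, 0) = (1, 3, 4, 5)
  P6 needs (0, 3, 0, 2) <= (1, 3, 4, 5) -> finishes; pool += (1, 1, 1, 0) = (2, 4, 5, 5)
  P4 needs (0, 1, 1, 1) <= (2, 4, 5, 5) -> finishes; pool += (1, 0, 0, 1) = (3, 4, 5, 6)
  P2 needs (0, 4, 3, 2) <= (3, 4, 5, 6) -> finishes; pool += (1, 1, 2, 1) = (4, 5, 7, 7)
  P5 needs (3, 4, 6, 5) <= (4, 5, 7, 7) -> finishes; pool += (0, 1, 0, 0) = (4, 6, 7, 7)
  P9 needs (0, 3, 5, 2) <= (4, 6, 7, 7) -> finishes; pool += (0, 1, 0, 0) = (4, 7, 7, 7)


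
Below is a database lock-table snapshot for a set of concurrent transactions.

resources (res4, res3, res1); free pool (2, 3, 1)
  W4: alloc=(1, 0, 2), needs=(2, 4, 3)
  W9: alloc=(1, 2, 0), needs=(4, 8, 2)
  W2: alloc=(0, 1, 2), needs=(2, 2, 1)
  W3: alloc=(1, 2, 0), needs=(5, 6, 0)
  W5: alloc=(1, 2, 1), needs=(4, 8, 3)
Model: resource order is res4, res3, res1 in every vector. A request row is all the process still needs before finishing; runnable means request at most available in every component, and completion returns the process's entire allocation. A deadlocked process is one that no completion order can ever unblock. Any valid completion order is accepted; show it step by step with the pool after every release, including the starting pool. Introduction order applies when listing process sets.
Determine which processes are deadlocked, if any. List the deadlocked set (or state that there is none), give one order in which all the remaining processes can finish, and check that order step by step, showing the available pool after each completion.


Deadlocked set: W9, W3 and W5.
Key observation: res4 is the bottleneck — with W2, W4 done the pool holds (3, 4, 5), short of every remaining need.
The rest can finish in the order W2, W4. Walking it through:
  pool = (2, 3, 1)
  W2: need (2, 2, 1) fits (2, 3, 1); releases (0, 1, 2), pool now (2, 4, 3)
  W4: need (2, 4, 3) fits (2, 4, 3); releases (1, 0, 2), pool now (3, 4, 5)
The blocked processes can never fit:
  W9 still needs (4, 8, 2) but only (3, 4, 5) is free — short on res4 and res3
  W3 still needs (5, 6, 0) but only (3, 4, 5) is free — short on res4 and res3
  W5 still needs (4, 8, 3) but only (3, 4, 5) is free — short on res4 and res3


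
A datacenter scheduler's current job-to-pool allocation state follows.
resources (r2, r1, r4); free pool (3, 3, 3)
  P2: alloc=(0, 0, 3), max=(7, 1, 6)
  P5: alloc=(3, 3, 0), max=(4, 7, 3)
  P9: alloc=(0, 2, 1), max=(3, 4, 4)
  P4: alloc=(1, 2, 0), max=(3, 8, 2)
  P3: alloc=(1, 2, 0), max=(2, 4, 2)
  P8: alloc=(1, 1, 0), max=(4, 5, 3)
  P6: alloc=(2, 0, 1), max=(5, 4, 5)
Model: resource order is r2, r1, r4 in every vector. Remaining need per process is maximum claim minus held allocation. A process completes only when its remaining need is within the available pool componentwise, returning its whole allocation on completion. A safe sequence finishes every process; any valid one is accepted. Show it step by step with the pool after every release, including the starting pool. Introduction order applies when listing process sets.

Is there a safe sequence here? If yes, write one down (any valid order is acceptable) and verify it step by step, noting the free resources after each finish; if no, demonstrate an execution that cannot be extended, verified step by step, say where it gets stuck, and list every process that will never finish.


SAFE — a valid safe sequence is P3, P5, P8, P2, P6, P4, P9.
Key observation: P5 is the earliest step where a requested resource binds exactly: need (1, 4, 3), pool (4, 5, 3) at its turn.
Step-by-step check:
  pool = (3, 3, 3)
  P3 needs (1, 2, 2) <= (3, 3, 3) -> finishes; pool += (1, 2, 0) = (4, 5, 3)
  P5 needs (1, 4, 3) <= (4, 5, 3) -> finishes; pool += (3, 3, 0) = (7, 8, 3)
  P8 needs (3, 4, 3) <= (7, 8, 3) -> finishes; pool += (1, 1, 0) = (8, 9, 3)
  P2 needs (7, 1, 3) <= (8, 9, 3) -> finishes; pool += (0, 0, 3) = (8, 9, 6)
  P6 needs (3, 4, 4) <= (8, 9, 6) -> finishes; pool += (2, 0, 1) = (10, 9, 7)
  P4 needs (2, 6, 2) <= (10, 9, 7) -> finishes; pool += (1, 2, 0) = (11, 11, 7)
  P9 needs (3, 2, 3) <= (11, 11, 7) -> finishes; pool += (0, 2, 1) = (11, 13, 8)


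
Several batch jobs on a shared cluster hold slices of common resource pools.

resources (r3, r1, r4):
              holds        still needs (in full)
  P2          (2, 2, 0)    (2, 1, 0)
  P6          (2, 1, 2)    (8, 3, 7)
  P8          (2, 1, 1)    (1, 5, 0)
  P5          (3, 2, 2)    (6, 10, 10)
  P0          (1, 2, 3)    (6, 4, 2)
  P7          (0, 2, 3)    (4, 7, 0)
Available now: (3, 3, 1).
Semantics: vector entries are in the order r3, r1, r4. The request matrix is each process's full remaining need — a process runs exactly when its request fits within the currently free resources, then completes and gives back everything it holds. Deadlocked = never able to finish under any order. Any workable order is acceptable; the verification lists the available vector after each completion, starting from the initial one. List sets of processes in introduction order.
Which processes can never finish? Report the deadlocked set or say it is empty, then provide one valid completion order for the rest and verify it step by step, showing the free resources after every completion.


No process is deadlocked.
Key observation: P2 can run right away; the returned allocation unlocks the remaining processes in turn.
A valid finishing order for the others: P2, P8, P0, P7, P6, P5. Walking it through:
  pool = (3, 3, 1)
  P2: need (2, 1, 0) fits (3, 3, 1); releases (2, 2, 0), pool now (5, 5, 1)
  P8: need (1, 5, 0) fits (5, 5, 1); releases (2, 1, 1), pool now (7, 6, 2)
  P0: need (6, 4, 2) fits (7, 6, 2); releases (1, 2, 3), pool now (8, 8, 5)
  P7: need (4, 7, 0) fits (8, 8, 5); releases (0, 2, 3), pool now (8, 10, 8)
  P6: need (8, 3, 7) fits (8, 10, 8); releases (2, 1, 2), pool now (10, 11, 10)
  P5: need (6, 10, 10) fits (10, 11, 10); releases (3, 2, 2), pool now (13, 13, 12)
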